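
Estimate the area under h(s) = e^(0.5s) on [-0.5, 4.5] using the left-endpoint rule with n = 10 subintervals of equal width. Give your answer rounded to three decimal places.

15.331

Δs = (4.5 − (-0.5))/10 = 0.5.
Left endpoints: -0.5, 0, 0.5, 1, 1.5, 2, 2.5, 3, 3.5, 4.
h(-0.5) ≈ 0.779, h(0) ≈ 1.000, h(0.5) ≈ 1.284, h(1) ≈ 1.649, h(1.5) ≈ 2.117, h(2) ≈ 2.718, h(2.5) ≈ 3.490, h(3) ≈ 4.482, h(3.5) ≈ 5.755, h(4) ≈ 7.389.
Sum = Δs · [h(-0.5) + h(0) + h(0.5) + ...].
Sum ≈ 15.331.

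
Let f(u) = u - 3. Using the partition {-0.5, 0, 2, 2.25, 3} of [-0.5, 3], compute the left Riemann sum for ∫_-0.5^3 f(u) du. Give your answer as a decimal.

Subinterval widths: 0.5, 2, 0.25, 0.75.
Left endpoints: -0.5, 0, 2, 2.25.
f(-0.5) = -3.5, f(0) = -3, f(2) = -1, f(2.25) = -0.75.
Sum = Σ Δu_i · f(u_i).
Sum = -8.5625.

-8.5625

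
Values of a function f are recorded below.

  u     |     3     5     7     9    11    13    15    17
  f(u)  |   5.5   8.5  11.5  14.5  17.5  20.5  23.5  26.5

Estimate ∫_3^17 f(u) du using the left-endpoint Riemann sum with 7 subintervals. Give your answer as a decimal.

Δu = 2.
Sum = 2·[5.5 + 8.5 + 11.5 + 14.5 + 17.5 + 20.5 + 23.5] = 203.

203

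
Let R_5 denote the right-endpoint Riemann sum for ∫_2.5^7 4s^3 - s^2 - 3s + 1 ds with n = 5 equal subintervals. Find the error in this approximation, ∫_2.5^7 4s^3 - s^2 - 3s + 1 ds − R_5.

Exact integral: ∫_2.5^7 f(s) ds = 2193.1875.
R_5 = 2791.17.
Error = 2193.1875 − 2791.17 = -597.9825.

-597.9825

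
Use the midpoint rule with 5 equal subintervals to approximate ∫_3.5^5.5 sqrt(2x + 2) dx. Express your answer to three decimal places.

6.624

Δx = (5.5 − 3.5)/5 = 0.4.
Midpoints: 3.7, 4.1, 4.5, 4.9, 5.3.
f(3.7) ≈ 3.066, f(4.1) ≈ 3.194, f(4.5) ≈ 3.317, f(4.9) ≈ 3.435, f(5.3) ≈ 3.550.
Sum = Δx · [f(3.7) + f(4.1) + f(4.5) + f(4.9) + f(5.3)].
Sum ≈ 6.624.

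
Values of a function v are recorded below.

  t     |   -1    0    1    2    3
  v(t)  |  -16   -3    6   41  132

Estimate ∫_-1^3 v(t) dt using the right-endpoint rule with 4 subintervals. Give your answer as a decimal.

Δt = 1.
Sum = 1·[(-3) + 6 + 41 + 132] = 176.

176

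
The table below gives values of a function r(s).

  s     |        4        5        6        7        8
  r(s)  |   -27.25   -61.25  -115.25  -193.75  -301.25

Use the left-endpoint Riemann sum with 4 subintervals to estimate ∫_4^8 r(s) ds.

Δs = 1.
Sum = 1·[(-27.25) + (-61.25) + (-115.25) + (-193.75)] = -397.5.

-397.5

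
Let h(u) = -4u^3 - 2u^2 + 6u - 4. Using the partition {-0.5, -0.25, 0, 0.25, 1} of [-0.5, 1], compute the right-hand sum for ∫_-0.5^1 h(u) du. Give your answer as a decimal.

-6.0625

Subinterval widths: 0.25, 0.25, 0.25, 0.75.
Right endpoints: -0.25, 0, 0.25, 1.
h(-0.25) = -5.5625, h(0) = -4, h(0.25) = -2.6875, h(1) = -4.
Sum = Σ Δu_i · h(u_i).
Sum = -6.0625.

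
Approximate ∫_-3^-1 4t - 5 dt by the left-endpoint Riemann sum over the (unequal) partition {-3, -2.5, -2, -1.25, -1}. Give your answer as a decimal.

-28.25

Subinterval widths: 0.5, 0.5, 0.75, 0.25.
Left endpoints: -3, -2.5, -2, -1.25.
f(-3) = -17, f(-2.5) = -15, f(-2) = -13, f(-1.25) = -10.
Sum = Σ Δt_i · f(t_i).
Sum = -28.25.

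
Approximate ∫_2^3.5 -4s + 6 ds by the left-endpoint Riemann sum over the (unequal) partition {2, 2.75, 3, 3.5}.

-5.75

Subinterval widths: 0.75, 0.25, 0.5.
Left endpoints: 2, 2.75, 3.
f(2) = -2, f(2.75) = -5, f(3) = -6.
Sum = Σ Δs_i · f(s_i).
Sum = -5.75.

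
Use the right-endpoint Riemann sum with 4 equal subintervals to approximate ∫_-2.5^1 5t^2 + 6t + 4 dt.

25.89453125

Δt = (1 − (-2.5))/4 = 0.875.
Right endpoints: -1.625, -0.75, 0.125, 1.
f(-1.625) = 7.453125, f(-0.75) = 2.3125, f(0.125) = 4.828125, f(1) = 15.
Sum = Δt · [f(-1.625) + f(-0.75) + f(0.125) + f(1)].
Sum = 25.89453125.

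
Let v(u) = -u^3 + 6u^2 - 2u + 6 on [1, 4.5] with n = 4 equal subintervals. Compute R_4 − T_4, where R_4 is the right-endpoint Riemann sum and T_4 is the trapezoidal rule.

R_4 ≈ 86.76855469.
T_4 ≈ 78.72949219.
R_4 − T_4 = 8.0390625.

8.0390625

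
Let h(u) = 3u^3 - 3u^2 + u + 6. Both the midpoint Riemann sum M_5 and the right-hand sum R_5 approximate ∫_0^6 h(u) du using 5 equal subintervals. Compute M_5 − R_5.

M_5 = 792.72.
R_5 = 1172.16.
M_5 − R_5 = -379.44.

-379.44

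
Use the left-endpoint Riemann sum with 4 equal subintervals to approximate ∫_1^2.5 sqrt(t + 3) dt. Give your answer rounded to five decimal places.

3.20060

Δt = (2.5 − 1)/4 = 0.375.
Left endpoints: 1, 1.375, 1.75, 2.125.
f(1) ≈ 2.00000, f(1.375) ≈ 2.09165, f(1.75) ≈ 2.17945, f(2.125) ≈ 2.26385.
Sum = Δt · [f(1) + f(1.375) + f(1.75) + f(2.125)].
Sum ≈ 3.20060.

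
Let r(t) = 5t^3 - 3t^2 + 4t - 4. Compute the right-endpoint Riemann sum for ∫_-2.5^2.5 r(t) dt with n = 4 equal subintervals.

55

Δt = (2.5 − (-2.5))/4 = 1.25.
Right endpoints: -1.25, 0, 1.25, 2.5.
r(-1.25) = -23.453125, r(0) = -4, r(1.25) = 6.078125, r(2.5) = 65.375.
Sum = Δt · [r(-1.25) + r(0) + r(1.25) + r(2.5)].
Sum = 55.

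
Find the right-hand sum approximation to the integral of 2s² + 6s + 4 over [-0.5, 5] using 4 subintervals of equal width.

239.8515625

Δs = (5 − (-0.5))/4 = 1.375.
Right endpoints: 0.875, 2.25, 3.625, 5.
f(0.875) = 10.78125, f(2.25) = 27.625, f(3.625) = 52.03125, f(5) = 84.
Sum = Δs · [f(0.875) + f(2.25) + f(3.625) + f(5)].
Sum = 239.8515625.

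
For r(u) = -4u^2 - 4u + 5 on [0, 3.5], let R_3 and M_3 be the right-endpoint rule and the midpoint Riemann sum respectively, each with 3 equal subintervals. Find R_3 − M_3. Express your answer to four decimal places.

R_3 ≈ -104.092593.
M_3 ≈ -62.578704.
R_3 − M_3 ≈ -41.5139.

-41.5139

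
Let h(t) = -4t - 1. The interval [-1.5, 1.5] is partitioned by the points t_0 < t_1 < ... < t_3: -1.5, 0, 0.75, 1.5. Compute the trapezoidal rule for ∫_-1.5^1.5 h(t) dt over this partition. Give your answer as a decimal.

-3

Subinterval widths: 1.5, 0.75, 0.75.
h(-1.5) = 5, h(0) = -1, h(0.75) = -4, h(1.5) = -7.
On each subinterval the trapezoid contributes (Δt_i/2)·[h(t_{i-1}) + h(t_i)].
Sum = -3.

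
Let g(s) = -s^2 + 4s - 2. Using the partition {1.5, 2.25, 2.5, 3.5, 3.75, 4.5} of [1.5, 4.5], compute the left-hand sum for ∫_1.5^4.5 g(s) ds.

Subinterval widths: 0.75, 0.25, 1, 0.25, 0.75.
Left endpoints: 1.5, 2.25, 2.5, 3.5, 3.75.
g(1.5) = 1.75, g(2.25) = 1.9375, g(2.5) = 1.75, g(3.5) = -0.25, g(3.75) = -1.0625.
Sum = Σ Δs_i · g(s_i).
Sum = 2.6875.

2.6875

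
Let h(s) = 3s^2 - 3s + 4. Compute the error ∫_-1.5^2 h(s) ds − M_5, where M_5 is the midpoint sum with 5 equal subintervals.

Exact integral: ∫_-1.5^2 h(s) ds = 22.75.
M_5 = 22.32125.
Error = 22.75 − 22.32125 = 0.42875.

0.42875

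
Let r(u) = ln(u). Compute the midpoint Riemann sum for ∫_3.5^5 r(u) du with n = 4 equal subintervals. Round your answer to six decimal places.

2.163021

Δu = (5 − 3.5)/4 = 0.375.
Midpoints: 3.6875, 4.0625, 4.4375, 4.8125.
r(3.6875) ≈ 1.304949, r(4.0625) ≈ 1.401799, r(4.4375) ≈ 1.490091, r(4.8125) ≈ 1.571217.
Sum = Δu · [r(3.6875) + r(4.0625) + r(4.4375) + r(4.8125)].
Sum ≈ 2.163021.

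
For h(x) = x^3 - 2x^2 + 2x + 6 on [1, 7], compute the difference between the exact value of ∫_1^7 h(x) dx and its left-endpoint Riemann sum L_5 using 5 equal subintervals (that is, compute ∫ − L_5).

Exact integral: ∫_1^7 h(x) dx = 456.
L_5 = 315.6.
Error = 456 − 315.6 = 140.4.

140.4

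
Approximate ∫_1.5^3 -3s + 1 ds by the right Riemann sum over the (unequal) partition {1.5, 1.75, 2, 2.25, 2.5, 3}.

-9.375

Subinterval widths: 0.25, 0.25, 0.25, 0.25, 0.5.
Right endpoints: 1.75, 2, 2.25, 2.5, 3.
f(1.75) = -4.25, f(2) = -5, f(2.25) = -5.75, f(2.5) = -6.5, f(3) = -8.
Sum = Σ Δs_i · f(s_i).
Sum = -9.375.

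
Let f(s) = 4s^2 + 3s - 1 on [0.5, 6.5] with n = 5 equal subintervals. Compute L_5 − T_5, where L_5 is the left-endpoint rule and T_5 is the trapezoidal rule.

L_5 = 317.16.
T_5 = 428.76.
L_5 − T_5 = -111.6.

-111.6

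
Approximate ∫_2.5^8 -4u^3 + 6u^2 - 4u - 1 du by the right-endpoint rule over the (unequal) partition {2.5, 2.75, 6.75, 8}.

-6072.953125

Subinterval widths: 0.25, 4, 1.25.
Right endpoints: 2.75, 6.75, 8.
f(2.75) = -49.8125, f(6.75) = -984.8125, f(8) = -1697.
Sum = Σ Δu_i · f(u_i).
Sum = -6072.953125.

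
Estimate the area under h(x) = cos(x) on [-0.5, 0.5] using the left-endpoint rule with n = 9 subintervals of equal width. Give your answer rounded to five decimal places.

0.95786

Δx = (0.5 − (-0.5))/9 = 1/9.
Left endpoints: -0.5, -7/18, -5/18, -1/6, -1/18, 1/18, 1/6, 5/18, 7/18.
h(-0.5) ≈ 0.87758, h(-7/18) ≈ 0.92533, h(-5/18) ≈ 0.96167, h(-1/6) ≈ 0.98614, h(-1/18) ≈ 0.99846, h(1/18) ≈ 0.99846, h(1/6) ≈ 0.98614, h(5/18) ≈ 0.96167, h(7/18) ≈ 0.92533.
Sum = Δx · [h(-0.5) + h(-7/18) + h(-5/18) + ...].
Sum ≈ 0.95786.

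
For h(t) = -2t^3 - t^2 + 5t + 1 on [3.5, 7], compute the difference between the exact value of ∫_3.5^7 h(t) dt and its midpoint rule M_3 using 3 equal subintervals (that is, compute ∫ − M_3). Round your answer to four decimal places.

Exact integral: ∫_3.5^7 h(t) dt ≈ -1130.135417.
M_3 ≈ -1117.233218.
Error ≈ -1130.135417 − (-1117.233218) ≈ -12.9022.

-12.9022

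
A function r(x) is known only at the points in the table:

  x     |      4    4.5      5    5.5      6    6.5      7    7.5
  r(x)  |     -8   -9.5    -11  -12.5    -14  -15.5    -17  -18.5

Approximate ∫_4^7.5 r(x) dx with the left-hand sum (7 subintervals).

-43.75

Δx = 0.5.
Sum = 0.5·[(-8) + (-9.5) + (-11) + (-12.5) + (-14) + (-15.5) + (-17)] = -43.75.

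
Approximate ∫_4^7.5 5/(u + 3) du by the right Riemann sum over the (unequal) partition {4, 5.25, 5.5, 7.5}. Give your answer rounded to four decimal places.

1.8570

Subinterval widths: 1.25, 0.25, 2.
Right endpoints: 5.25, 5.5, 7.5.
f(5.25) = 20/33, f(5.5) = 10/17, f(7.5) = 10/21.
Sum = Σ Δu_i · f(u_i).
Sum ≈ 1.8570.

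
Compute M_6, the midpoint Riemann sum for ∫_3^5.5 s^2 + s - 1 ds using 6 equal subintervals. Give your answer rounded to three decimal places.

Δs = (5.5 − 3)/6 = 5/12.
Midpoints: 77/24, 3.625, 97/24, 107/24, 4.875, 127/24.
f(77/24) = 7201/576, f(3.625) = 15.765625, f(97/24) = 11161/576, f(107/24) = 13441/576, f(4.875) = 27.640625, f(127/24) = 18601/576.
Sum = Δs · [f(77/24) + f(3.625) + f(97/24) + ...].
Sum ≈ 54.547.

54.547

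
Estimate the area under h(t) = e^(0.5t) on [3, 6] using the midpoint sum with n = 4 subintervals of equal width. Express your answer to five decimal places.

31.02559

Δt = (6 − 3)/4 = 0.75.
Midpoints: 3.375, 4.125, 4.875, 5.625.
h(3.375) ≈ 5.40595, h(4.125) ≈ 7.86561, h(4.875) ≈ 11.44439, h(5.625) ≈ 16.65149.
Sum = Δt · [h(3.375) + h(4.125) + h(4.875) + h(5.625)].
Sum ≈ 31.02559.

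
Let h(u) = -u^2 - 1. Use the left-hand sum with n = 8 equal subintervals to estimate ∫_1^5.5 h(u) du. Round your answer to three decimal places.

Δu = (5.5 − 1)/8 = 0.5625.
Left endpoints: 1, 1.5625, 2.125, 2.6875, 3.25, 3.8125, 4.375, 4.9375.
h(1) = -2, h(1.5625) = -3.44140625, h(2.125) = -5.515625, h(2.6875) = -8.22265625, h(3.25) = -11.5625, h(3.8125) = -15.53515625, h(4.375) = -20.140625, h(4.9375) = -25.37890625.
Sum = Δu · [h(1) + h(1.5625) + h(2.125) + ...].
Sum ≈ -51.636.

-51.636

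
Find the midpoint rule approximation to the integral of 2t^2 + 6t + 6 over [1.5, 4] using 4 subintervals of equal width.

Δt = (4 − 1.5)/4 = 0.625.
Midpoints: 1.8125, 2.4375, 3.0625, 3.6875.
f(1.8125) = 23.4453125, f(2.4375) = 32.5078125, f(3.0625) = 43.1328125, f(3.6875) = 55.3203125.
Sum = Δt · [f(1.8125) + f(2.4375) + f(3.0625) + f(3.6875)].
Sum = 96.50390625.

96.50390625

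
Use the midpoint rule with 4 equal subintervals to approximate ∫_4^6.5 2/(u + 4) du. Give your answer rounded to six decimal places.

Δu = (6.5 − 4)/4 = 0.625.
Midpoints: 4.3125, 4.9375, 5.5625, 6.1875.
f(4.3125) = 32/133, f(4.9375) = 32/143, f(5.5625) = 32/153, f(6.1875) = 32/163.
Sum = Δu · [f(4.3125) + f(4.9375) + f(5.5625) + f(6.1875)].
Sum ≈ 0.543654.

0.543654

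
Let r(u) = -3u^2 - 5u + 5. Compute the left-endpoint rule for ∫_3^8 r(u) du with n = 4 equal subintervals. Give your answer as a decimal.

Δu = (8 − 3)/4 = 1.25.
Left endpoints: 3, 4.25, 5.5, 6.75.
r(3) = -37, r(4.25) = -70.4375, r(5.5) = -113.25, r(6.75) = -165.4375.
Sum = Δu · [r(3) + r(4.25) + r(5.5) + r(6.75)].
Sum = -482.65625.

-482.65625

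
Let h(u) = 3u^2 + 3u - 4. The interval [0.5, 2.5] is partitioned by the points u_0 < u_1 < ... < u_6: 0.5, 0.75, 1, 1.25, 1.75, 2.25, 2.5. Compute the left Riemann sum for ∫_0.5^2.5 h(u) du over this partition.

Subinterval widths: 0.25, 0.25, 0.25, 0.5, 0.5, 0.25.
Left endpoints: 0.5, 0.75, 1, 1.25, 1.75, 2.25.
h(0.5) = -1.75, h(0.75) = -0.0625, h(1) = 2, h(1.25) = 4.4375, h(1.75) = 10.4375, h(2.25) = 17.9375.
Sum = Σ Δu_i · h(u_i).
Sum = 11.96875.

11.96875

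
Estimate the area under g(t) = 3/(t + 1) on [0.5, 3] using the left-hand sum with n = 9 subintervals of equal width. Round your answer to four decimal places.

3.1234

Δt = (3 − 0.5)/9 = 5/18.
Left endpoints: 0.5, 7/9, 19/18, 4/3, 29/18, 17/9, 13/6, 22/9, 49/18.
g(0.5) = 2, g(7/9) = 1.6875, g(19/18) = 54/37, g(4/3) = 9/7, g(29/18) = 54/47, g(17/9) = 27/26, g(13/6) = 18/19, g(22/9) = 27/31, g(49/18) = 54/67.
Sum = Δt · [g(0.5) + g(7/9) + g(19/18) + ...].
Sum ≈ 3.1234.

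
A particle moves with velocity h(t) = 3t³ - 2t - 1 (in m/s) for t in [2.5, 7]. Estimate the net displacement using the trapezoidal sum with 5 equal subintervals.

Δt = (7 − 2.5)/5 = 0.9.
h(2.5) = 40.875, h(3.4) = 110.112, h(4.3) = 228.921, h(5.2) = 410.424, h(6.1) = 667.743, h(7) = 1014.
T_5 = (Δt/2)·[h(t_0) + 2h(t_1) + ... + 2h(t_{4}) + h(t_5)].
Sum = 1750.17375.

1750.17375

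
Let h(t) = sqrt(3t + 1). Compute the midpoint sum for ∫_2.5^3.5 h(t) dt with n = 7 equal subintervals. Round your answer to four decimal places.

Δt = (3.5 − 2.5)/7 = 1/7.
Midpoints: 18/7, 19/7, 20/7, 3, 22/7, 23/7, 24/7.
h(18/7) ≈ 2.9520, h(19/7) ≈ 3.0237, h(20/7) ≈ 3.0938, h(3) ≈ 3.1623, h(22/7) ≈ 3.2293, h(23/7) ≈ 3.2950, h(24/7) ≈ 3.3594.
Sum = Δt · [h(18/7) + h(19/7) + h(20/7) + ...].
Sum ≈ 3.1594.

3.1594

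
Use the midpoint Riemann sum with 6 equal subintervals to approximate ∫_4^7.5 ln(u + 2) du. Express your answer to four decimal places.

7.1376

Δu = (7.5 − 4)/6 = 7/12.
Midpoints: 103/24, 4.875, 131/24, 145/24, 6.625, 173/24.
f(103/24) ≈ 1.8392, f(4.875) ≈ 1.9279, f(131/24) ≈ 2.0093, f(145/24) ≈ 2.0846, f(6.625) ≈ 2.1547, f(173/24) ≈ 2.2201.
Sum = Δu · [f(103/24) + f(4.875) + f(131/24) + ...].
Sum ≈ 7.1376.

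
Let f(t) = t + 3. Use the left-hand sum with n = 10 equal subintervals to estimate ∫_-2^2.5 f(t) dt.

Δt = (2.5 − (-2))/10 = 0.45.
Left endpoints: -2, -1.55, -1.1, -0.65, -0.2, 0.25, 0.7, 1.15, 1.6, 2.05.
f(-2) = 1, f(-1.55) = 1.45, f(-1.1) = 1.9, f(-0.65) = 2.35, f(-0.2) = 2.8, f(0.25) = 3.25, f(0.7) = 3.7, f(1.15) = 4.15, f(1.6) = 4.6, f(2.05) = 5.05.
Sum = Δt · [f(-2) + f(-1.55) + f(-1.1) + ...].
Sum = 13.6125.

13.6125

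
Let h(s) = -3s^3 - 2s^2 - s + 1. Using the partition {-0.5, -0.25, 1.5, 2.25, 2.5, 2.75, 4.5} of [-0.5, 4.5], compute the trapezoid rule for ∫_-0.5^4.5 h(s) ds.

-412.5234375

Subinterval widths: 0.25, 1.75, 0.75, 0.25, 0.25, 1.75.
h(-0.5) = 1.375, h(-0.25) = 1.171875, h(1.5) = -15.125, h(2.25) = -45.546875, h(2.5) = -60.875, h(2.75) = -79.265625, h(4.5) = -317.375.
On each subinterval the trapezoid contributes (Δs_i/2)·[h(s_{i-1}) + h(s_i)].
Sum = -412.5234375.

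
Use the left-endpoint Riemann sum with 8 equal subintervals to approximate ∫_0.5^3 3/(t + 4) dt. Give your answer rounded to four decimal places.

Δt = (3 − 0.5)/8 = 0.3125.
Left endpoints: 0.5, 0.8125, 1.125, 1.4375, 1.75, 2.0625, 2.375, 2.6875.
f(0.5) = 2/3, f(0.8125) = 48/77, f(1.125) = 24/41, f(1.4375) = 16/29, f(1.75) = 12/23, f(2.0625) = 48/97, f(2.375) = 8/17, f(2.6875) = 48/107.
Sum = Δt · [f(0.5) + f(0.8125) + f(1.125) + ...].
Sum ≈ 1.3634.

1.3634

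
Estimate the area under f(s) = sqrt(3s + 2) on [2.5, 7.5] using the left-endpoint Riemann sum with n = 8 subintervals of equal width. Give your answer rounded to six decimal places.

Δs = (7.5 − 2.5)/8 = 0.625.
Left endpoints: 2.5, 3.125, 3.75, 4.375, 5, 5.625, 6.25, 6.875.
f(2.5) ≈ 3.082207, f(3.125) ≈ 3.372684, f(3.75) ≈ 3.640055, f(4.375) ≈ 3.889087, f(5) ≈ 4.123106, f(5.625) ≈ 4.344537, f(6.25) ≈ 4.555217, f(6.875) ≈ 4.756574.
Sum = Δs · [f(2.5) + f(3.125) + f(3.75) + ...].
Sum ≈ 19.852167.

19.852167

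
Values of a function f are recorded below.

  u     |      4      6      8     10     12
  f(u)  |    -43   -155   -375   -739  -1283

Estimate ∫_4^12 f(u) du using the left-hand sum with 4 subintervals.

-2624

Δu = 2.
Sum = 2·[(-43) + (-155) + (-375) + (-739)] = -2624.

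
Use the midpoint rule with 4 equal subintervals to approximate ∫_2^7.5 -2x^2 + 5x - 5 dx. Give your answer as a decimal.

Δx = (7.5 − 2)/4 = 1.375.
Midpoints: 2.6875, 4.0625, 5.4375, 6.8125.
f(2.6875) = -6.0078125, f(4.0625) = -17.6953125, f(5.4375) = -36.9453125, f(6.8125) = -63.7578125.
Sum = Δx · [f(2.6875) + f(4.0625) + f(5.4375) + f(6.8125)].
Sum = -171.05859375.

-171.05859375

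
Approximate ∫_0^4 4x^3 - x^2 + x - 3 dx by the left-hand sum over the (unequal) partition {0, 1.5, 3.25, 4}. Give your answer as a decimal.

107.8125

Subinterval widths: 1.5, 1.75, 0.75.
Left endpoints: 0, 1.5, 3.25.
f(0) = -3, f(1.5) = 9.75, f(3.25) = 127.
Sum = Σ Δx_i · f(x_i).
Sum = 107.8125.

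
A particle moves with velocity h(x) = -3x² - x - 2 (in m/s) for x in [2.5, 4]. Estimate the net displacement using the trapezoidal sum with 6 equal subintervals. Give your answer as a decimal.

Δx = (4 − 2.5)/6 = 0.25.
h(2.5) = -23.25, h(2.75) = -27.4375, h(3) = -32, h(3.25) = -36.9375, h(3.5) = -42.25, h(3.75) = -47.9375, h(4) = -54.
T_6 = (Δx/2)·[h(x_0) + 2h(x_1) + ... + 2h(x_{5}) + h(x_6)].
Sum = -56.296875.

-56.296875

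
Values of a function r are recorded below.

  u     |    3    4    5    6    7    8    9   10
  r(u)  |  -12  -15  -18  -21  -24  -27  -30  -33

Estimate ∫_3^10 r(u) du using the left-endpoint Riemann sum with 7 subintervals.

-147

Δu = 1.
Sum = 1·[(-12) + (-15) + (-18) + (-21) + (-24) + (-27) + (-30)] = -147.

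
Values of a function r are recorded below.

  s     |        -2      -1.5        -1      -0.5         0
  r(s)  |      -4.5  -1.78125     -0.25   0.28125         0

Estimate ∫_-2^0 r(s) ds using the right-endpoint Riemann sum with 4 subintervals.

Δs = 0.5.
Sum = 0.5·[(-1.78125) + (-0.25) + 0.28125 + 0] = -0.875.

-0.875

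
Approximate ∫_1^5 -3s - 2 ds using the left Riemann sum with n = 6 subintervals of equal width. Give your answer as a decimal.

Δs = (5 − 1)/6 = 2/3.
Left endpoints: 1, 5/3, 7/3, 3, 11/3, 13/3.
f(1) = -5, f(5/3) = -7, f(7/3) = -9, f(3) = -11, f(11/3) = -13, f(13/3) = -15.
Sum = Δs · [f(1) + f(5/3) + f(7/3) + ...].
Sum = -40.

-40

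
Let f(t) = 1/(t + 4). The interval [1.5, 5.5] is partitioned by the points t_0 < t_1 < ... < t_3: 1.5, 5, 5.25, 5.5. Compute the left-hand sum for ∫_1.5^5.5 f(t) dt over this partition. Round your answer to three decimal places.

Subinterval widths: 3.5, 0.25, 0.25.
Left endpoints: 1.5, 5, 5.25.
f(1.5) = 2/11, f(5) = 1/9, f(5.25) = 4/37.
Sum = Σ Δt_i · f(t_i).
Sum ≈ 0.691.

0.691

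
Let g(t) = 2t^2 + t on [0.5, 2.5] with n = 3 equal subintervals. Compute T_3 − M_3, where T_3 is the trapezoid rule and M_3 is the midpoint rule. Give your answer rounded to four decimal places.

0.4444

T_3 ≈ 13.629630.
M_3 ≈ 13.185185.
T_3 − M_3 ≈ 0.4444.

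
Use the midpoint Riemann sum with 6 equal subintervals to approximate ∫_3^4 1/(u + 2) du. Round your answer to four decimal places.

Δu = (4 − 3)/6 = 1/6.
Midpoints: 37/12, 3.25, 41/12, 43/12, 3.75, 47/12.
f(37/12) = 12/61, f(3.25) = 4/21, f(41/12) = 12/65, f(43/12) = 12/67, f(3.75) = 4/23, f(47/12) = 12/71.
Sum = Δu · [f(37/12) + f(3.25) + f(41/12) + ...].
Sum ≈ 0.1823.

0.1823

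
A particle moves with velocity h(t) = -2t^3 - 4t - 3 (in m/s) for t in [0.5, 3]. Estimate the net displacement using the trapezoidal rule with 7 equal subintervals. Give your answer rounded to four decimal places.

-66.0268

Δt = (3 − 0.5)/7 = 5/14.
h(0.5) = -5.25, h(6/7) = -2637/343, h(17/14) = -15693/1372, h(11/7) = -5847/343, h(27/14) = -34383/1372, h(16/7) = -12357/343, h(37/14) = -69273/1372, h(3) = -69.
T_7 = (Δt/2)·[h(t_0) + 2h(t_1) + ... + 2h(t_{6}) + h(t_7)].
Sum ≈ -66.0268.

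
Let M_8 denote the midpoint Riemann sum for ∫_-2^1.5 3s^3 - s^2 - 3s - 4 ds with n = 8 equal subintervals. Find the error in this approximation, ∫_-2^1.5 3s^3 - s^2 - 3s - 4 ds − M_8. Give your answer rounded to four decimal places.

-0.1814

Exact integral: ∫_-2^1.5 f(s) ds ≈ -23.369792.
M_8 ≈ -23.188354.
Error ≈ -23.369792 − (-23.188354) ≈ -0.1814.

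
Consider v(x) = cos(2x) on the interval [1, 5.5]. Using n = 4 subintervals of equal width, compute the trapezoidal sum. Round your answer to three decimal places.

-0.513

Δx = (5.5 − 1)/4 = 1.125.
v(1) ≈ -0.416, v(2.125) ≈ -0.446, v(3.25) ≈ 0.977, v(4.375) ≈ -0.781, v(5.5) ≈ 0.004.
T_4 = (Δx/2)·[v(x_0) + 2v(x_1) + 2v(x_2) + 2v(x_3) + v(x_4)].
Sum ≈ -0.513.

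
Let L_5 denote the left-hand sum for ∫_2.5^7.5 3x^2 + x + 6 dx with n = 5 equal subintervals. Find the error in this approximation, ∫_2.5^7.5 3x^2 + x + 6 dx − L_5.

75

Exact integral: ∫_2.5^7.5 f(x) dx = 461.25.
L_5 = 386.25.
Error = 461.25 − 386.25 = 75.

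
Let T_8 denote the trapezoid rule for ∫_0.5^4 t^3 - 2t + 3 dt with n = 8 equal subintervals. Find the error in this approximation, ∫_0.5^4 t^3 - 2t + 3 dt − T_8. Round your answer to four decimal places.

-0.7537

Exact integral: ∫_0.5^4 f(t) dt = 58.734375.
T_8 ≈ 59.488037.
Error ≈ 58.734375 − 59.488037 ≈ -0.7537.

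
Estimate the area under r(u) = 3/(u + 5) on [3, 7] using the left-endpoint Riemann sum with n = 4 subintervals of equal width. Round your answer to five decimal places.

1.28106

Δu = (7 − 3)/4 = 1.
Left endpoints: 3, 4, 5, 6.
r(3) = 0.375, r(4) = 1/3, r(5) = 0.3, r(6) = 3/11.
Sum = Δu · [r(3) + r(4) + r(5) + r(6)].
Sum ≈ 1.28106.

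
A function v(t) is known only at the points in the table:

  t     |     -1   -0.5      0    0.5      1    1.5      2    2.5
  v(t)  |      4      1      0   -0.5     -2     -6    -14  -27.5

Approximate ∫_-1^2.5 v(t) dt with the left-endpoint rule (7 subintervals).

Δt = 0.5.
Sum = 0.5·[4 + 1 + 0 + (-0.5) + (-2) + (-6) + (-14)] = -8.75.

-8.75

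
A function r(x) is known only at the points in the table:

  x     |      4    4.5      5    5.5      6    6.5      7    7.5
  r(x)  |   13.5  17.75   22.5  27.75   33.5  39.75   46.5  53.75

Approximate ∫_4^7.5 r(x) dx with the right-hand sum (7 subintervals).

120.75

Δx = 0.5.
Sum = 0.5·[17.75 + 22.5 + 27.75 + 33.5 + 39.75 + 46.5 + 53.75] = 120.75.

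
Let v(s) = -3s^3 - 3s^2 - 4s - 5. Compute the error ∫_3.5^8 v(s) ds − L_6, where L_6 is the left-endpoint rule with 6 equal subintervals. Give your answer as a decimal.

Exact integral: ∫_3.5^8 v(s) ds = -3554.578125.
L_6 = -2984.94140625.
Error = -3554.578125 − (-2984.94140625) = -569.63671875.

-569.63671875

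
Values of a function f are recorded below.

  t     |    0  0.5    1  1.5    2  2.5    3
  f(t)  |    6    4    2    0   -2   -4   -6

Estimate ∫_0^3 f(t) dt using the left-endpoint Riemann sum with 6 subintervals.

Δt = 0.5.
Sum = 0.5·[6 + 4 + 2 + 0 + (-2) + (-4)] = 3.

3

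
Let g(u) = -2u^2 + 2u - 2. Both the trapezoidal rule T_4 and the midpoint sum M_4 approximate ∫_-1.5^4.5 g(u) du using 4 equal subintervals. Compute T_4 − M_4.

T_4 = -61.5.
M_4 = -54.75.
T_4 − M_4 = -6.75.

-6.75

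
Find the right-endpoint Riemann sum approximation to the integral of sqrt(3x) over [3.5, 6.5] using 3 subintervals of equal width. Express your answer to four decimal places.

Δx = (6.5 − 3.5)/3 = 1.
Right endpoints: 4.5, 5.5, 6.5.
f(4.5) ≈ 3.6742, f(5.5) ≈ 4.0620, f(6.5) ≈ 4.4159.
Sum = Δx · [f(4.5) + f(5.5) + f(6.5)].
Sum ≈ 12.1521.

12.1521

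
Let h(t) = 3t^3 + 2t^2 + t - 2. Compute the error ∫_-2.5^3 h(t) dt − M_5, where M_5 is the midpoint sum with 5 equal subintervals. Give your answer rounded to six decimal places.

Exact integral: ∫_-2.5^3 h(t) dt ≈ 50.24479167.
M_5 = 47.8878125.
Error ≈ 50.24479167 − 47.8878125 ≈ 2.356979.

2.356979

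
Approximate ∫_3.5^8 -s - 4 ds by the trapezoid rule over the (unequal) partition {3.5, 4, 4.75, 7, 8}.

Subinterval widths: 0.5, 0.75, 2.25, 1.
f(3.5) = -7.5, f(4) = -8, f(4.75) = -8.75, f(7) = -11, f(8) = -12.
On each subinterval the trapezoid contributes (Δs_i/2)·[f(s_{i-1}) + f(s_i)].
Sum = -43.875.

-43.875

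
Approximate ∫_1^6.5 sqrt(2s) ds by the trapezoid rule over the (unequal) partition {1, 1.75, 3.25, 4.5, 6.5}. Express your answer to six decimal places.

14.621140

Subinterval widths: 0.75, 1.5, 1.25, 2.
f(1) ≈ 1.414214, f(1.75) ≈ 1.870829, f(3.25) ≈ 2.549510, f(4.5) ≈ 3.000000, f(6.5) ≈ 3.605551.
On each subinterval the trapezoid contributes (Δs_i/2)·[f(s_{i-1}) + f(s_i)].
Sum ≈ 14.621140.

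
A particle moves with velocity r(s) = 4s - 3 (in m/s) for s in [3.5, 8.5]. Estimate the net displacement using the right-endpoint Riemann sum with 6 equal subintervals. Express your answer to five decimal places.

113.33333

Δs = (8.5 − 3.5)/6 = 5/6.
Right endpoints: 13/3, 31/6, 6, 41/6, 23/3, 8.5.
r(13/3) = 43/3, r(31/6) = 53/3, r(6) = 21, r(41/6) = 73/3, r(23/3) = 83/3, r(8.5) = 31.
Sum = Δs · [r(13/3) + r(31/6) + r(6) + ...].
Sum ≈ 113.33333.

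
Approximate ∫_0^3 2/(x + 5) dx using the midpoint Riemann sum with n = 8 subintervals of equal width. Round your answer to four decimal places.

0.9397

Δx = (3 − 0)/8 = 0.375.
Midpoints: 0.1875, 0.5625, 0.9375, 1.3125, 1.6875, 2.0625, 2.4375, 2.8125.
f(0.1875) = 32/83, f(0.5625) = 32/89, f(0.9375) = 32/95, f(1.3125) = 32/101, f(1.6875) = 32/107, f(2.0625) = 32/113, f(2.4375) = 32/119, f(2.8125) = 0.256.
Sum = Δx · [f(0.1875) + f(0.5625) + f(0.9375) + ...].
Sum ≈ 0.9397.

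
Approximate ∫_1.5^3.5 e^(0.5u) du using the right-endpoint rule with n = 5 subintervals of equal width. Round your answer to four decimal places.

8.0270

Δu = (3.5 − 1.5)/5 = 0.4.
Right endpoints: 1.9, 2.3, 2.7, 3.1, 3.5.
f(1.9) ≈ 2.5857, f(2.3) ≈ 3.1582, f(2.7) ≈ 3.8574, f(3.1) ≈ 4.7115, f(3.5) ≈ 5.7546.
Sum = Δu · [f(1.9) + f(2.3) + f(2.7) + f(3.1) + f(3.5)].
Sum ≈ 8.0270.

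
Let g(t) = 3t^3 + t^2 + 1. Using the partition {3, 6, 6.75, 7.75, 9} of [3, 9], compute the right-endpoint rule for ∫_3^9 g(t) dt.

Subinterval widths: 3, 0.75, 1, 1.25.
Right endpoints: 6, 6.75, 7.75, 9.
g(6) = 685, g(6.75) = 969.203125, g(7.75) = 1457.515625, g(9) = 2269.
Sum = Σ Δt_i · g(t_i).
Sum = 7075.66796875.

7075.66796875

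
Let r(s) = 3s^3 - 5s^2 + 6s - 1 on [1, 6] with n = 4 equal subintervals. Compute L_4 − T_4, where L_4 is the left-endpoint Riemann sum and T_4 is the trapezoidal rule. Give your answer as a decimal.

-312.5

L_4 = 434.921875.
T_4 = 747.421875.
L_4 − T_4 = -312.5.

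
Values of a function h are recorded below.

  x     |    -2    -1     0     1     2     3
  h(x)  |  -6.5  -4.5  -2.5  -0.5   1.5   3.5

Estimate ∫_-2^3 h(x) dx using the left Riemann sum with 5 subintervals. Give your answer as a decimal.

-12.5

Δx = 1.
Sum = 1·[(-6.5) + (-4.5) + (-2.5) + (-0.5) + 1.5] = -12.5.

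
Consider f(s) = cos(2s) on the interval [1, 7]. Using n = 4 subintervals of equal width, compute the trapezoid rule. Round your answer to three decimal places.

Δs = (7 − 1)/4 = 1.5.
f(1) ≈ -0.416, f(2.5) ≈ 0.284, f(4) ≈ -0.146, f(5.5) ≈ 0.004, f(7) ≈ 0.137.
T_4 = (Δs/2)·[f(s_0) + 2f(s_1) + 2f(s_2) + 2f(s_3) + f(s_4)].
Sum ≈ 0.004.

0.004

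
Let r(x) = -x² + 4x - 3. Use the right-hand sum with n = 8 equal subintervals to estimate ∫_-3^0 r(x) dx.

Δx = (0 − (-3))/8 = 0.375.
Right endpoints: -2.625, -2.25, -1.875, -1.5, -1.125, -0.75, -0.375, 0.
r(-2.625) = -20.390625, r(-2.25) = -17.0625, r(-1.875) = -14.015625, r(-1.5) = -11.25, r(-1.125) = -8.765625, r(-0.75) = -6.5625, r(-0.375) = -4.640625, r(0) = -3.
Sum = Δx · [r(-2.625) + r(-2.25) + r(-1.875) + ...].
Sum = -32.1328125.

-32.1328125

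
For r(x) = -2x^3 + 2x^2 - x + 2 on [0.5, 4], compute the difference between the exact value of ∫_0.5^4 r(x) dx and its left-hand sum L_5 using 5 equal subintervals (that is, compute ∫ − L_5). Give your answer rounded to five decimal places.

Exact integral: ∫_0.5^4 r(x) dx ≈ -86.2604167.
L_5 = -54.635.
Error ≈ -86.2604167 − (-54.635) ≈ -31.62542.

-31.62542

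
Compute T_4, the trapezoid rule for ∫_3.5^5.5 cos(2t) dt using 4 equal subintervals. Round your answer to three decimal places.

-0.758

Δt = (5.5 − 3.5)/4 = 0.5.
f(3.5) ≈ 0.754, f(4) ≈ -0.146, f(4.5) ≈ -0.911, f(5) ≈ -0.839, f(5.5) ≈ 0.004.
T_4 = (Δt/2)·[f(t_0) + 2f(t_1) + 2f(t_2) + 2f(t_3) + f(t_4)].
Sum ≈ -0.758.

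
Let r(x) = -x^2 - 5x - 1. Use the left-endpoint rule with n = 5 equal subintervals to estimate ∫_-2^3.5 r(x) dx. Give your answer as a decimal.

Δx = (3.5 − (-2))/5 = 1.1.
Left endpoints: -2, -0.9, 0.2, 1.3, 2.4.
r(-2) = 5, r(-0.9) = 2.69, r(0.2) = -2.04, r(1.3) = -9.19, r(2.4) = -18.76.
Sum = Δx · [r(-2) + r(-0.9) + r(0.2) + r(1.3) + r(2.4)].
Sum = -24.53.

-24.53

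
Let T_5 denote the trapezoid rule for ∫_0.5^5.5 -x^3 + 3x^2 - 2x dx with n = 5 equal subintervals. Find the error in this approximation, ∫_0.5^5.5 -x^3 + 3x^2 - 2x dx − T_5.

5

Exact integral: ∫_0.5^5.5 f(x) dx = -92.5.
T_5 = -97.5.
Error = -92.5 − (-97.5) = 5.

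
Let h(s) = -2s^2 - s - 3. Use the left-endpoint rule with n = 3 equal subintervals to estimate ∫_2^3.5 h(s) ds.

-27.5

Δs = (3.5 − 2)/3 = 0.5.
Left endpoints: 2, 2.5, 3.
h(2) = -13, h(2.5) = -18, h(3) = -24.
Sum = Δs · [h(2) + h(2.5) + h(3)].
Sum = -27.5.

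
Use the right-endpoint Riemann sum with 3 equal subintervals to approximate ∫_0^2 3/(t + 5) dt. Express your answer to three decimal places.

0.954

Δt = (2 − 0)/3 = 2/3.
Right endpoints: 2/3, 4/3, 2.
f(2/3) = 9/17, f(4/3) = 9/19, f(2) = 3/7.
Sum = Δt · [f(2/3) + f(4/3) + f(2)].
Sum ≈ 0.954.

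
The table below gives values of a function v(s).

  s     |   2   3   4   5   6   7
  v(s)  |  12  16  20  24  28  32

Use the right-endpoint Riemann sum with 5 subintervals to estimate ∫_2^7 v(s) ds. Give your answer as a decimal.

120

Δs = 1.
Sum = 1·[16 + 20 + 24 + 28 + 32] = 120.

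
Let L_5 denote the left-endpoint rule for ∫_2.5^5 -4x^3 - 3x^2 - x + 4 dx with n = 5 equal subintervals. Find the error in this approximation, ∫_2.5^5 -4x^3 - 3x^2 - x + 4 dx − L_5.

-119.0625

Exact integral: ∫_2.5^5 f(x) dx = -694.6875.
L_5 = -575.625.
Error = -694.6875 − (-575.625) = -119.0625.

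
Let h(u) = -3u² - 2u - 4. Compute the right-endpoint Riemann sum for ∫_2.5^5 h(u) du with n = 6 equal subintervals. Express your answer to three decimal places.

-151.102

Δu = (5 − 2.5)/6 = 5/12.
Right endpoints: 35/12, 10/3, 3.75, 25/6, 55/12, 5.
h(35/12) = -1697/48, h(10/3) = -44, h(3.75) = -53.6875, h(25/6) = -773/12, h(55/12) = -76.1875, h(5) = -89.
Sum = Δu · [h(35/12) + h(10/3) + h(3.75) + ...].
Sum ≈ -151.102.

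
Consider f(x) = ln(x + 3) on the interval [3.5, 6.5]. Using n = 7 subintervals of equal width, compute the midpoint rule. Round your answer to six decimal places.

6.220930

Δx = (6.5 − 3.5)/7 = 3/7.
Midpoints: 26/7, 29/7, 32/7, 5, 38/7, 41/7, 44/7.
f(26/7) ≈ 1.904237, f(29/7) ≈ 1.966113, f(32/7) ≈ 2.024382, f(5) ≈ 2.079442, f(38/7) ≈ 2.131627, f(41/7) ≈ 2.181224, f(44/7) ≈ 2.228477.
Sum = Δx · [f(26/7) + f(29/7) + f(32/7) + ...].
Sum ≈ 6.220930.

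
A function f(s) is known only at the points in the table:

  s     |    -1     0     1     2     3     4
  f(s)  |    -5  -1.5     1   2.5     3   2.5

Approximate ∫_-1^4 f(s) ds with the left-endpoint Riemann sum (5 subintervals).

0

Δs = 1.
Sum = 1·[(-5) + (-1.5) + 1 + 2.5 + 3] = 0.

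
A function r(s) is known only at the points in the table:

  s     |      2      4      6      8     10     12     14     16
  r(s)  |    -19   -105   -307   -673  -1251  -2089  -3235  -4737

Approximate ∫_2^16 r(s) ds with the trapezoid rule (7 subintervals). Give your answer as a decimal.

Δs = 2.
T_7 = (2/2)·[(-19) + 2·(-105) + 2·(-307) + 2·(-673) + 2·(-1251) + 2·(-2089) + 2·(-3235) + (-4737)] = -20076.

-20076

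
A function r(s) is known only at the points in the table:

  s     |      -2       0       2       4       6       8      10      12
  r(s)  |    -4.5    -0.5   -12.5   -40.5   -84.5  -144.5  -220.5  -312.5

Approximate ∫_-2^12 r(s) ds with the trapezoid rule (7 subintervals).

-1323

Δs = 2.
T_7 = (2/2)·[(-4.5) + 2·(-0.5) + 2·(-12.5) + 2·(-40.5) + 2·(-84.5) + 2·(-144.5) + 2·(-220.5) + (-312.5)] = -1323.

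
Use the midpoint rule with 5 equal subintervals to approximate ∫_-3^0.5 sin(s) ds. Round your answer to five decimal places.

Δs = (0.5 − (-3))/5 = 0.7.
Midpoints: -2.65, -1.95, -1.25, -0.55, 0.15.
f(-2.65) ≈ -0.47203, f(-1.95) ≈ -0.92896, f(-1.25) ≈ -0.94898, f(-0.55) ≈ -0.52269, f(0.15) ≈ 0.14944.
Sum = Δs · [f(-2.65) + f(-1.95) + f(-1.25) + f(-0.55) + f(0.15)].
Sum ≈ -1.90626.

-1.90626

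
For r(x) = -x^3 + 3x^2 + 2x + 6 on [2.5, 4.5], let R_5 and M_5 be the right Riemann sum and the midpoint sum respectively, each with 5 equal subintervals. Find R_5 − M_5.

R_5 = 2.45.
M_5 = 8.95.
R_5 − M_5 = -6.5.

-6.5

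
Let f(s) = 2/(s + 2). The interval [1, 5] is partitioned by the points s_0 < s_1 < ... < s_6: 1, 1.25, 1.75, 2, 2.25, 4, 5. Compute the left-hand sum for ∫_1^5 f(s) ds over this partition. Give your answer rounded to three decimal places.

1.890

Subinterval widths: 0.25, 0.5, 0.25, 0.25, 1.75, 1.
Left endpoints: 1, 1.25, 1.75, 2, 2.25, 4.
f(1) = 2/3, f(1.25) = 8/13, f(1.75) = 8/15, f(2) = 0.5, f(2.25) = 8/17, f(4) = 1/3.
Sum = Σ Δs_i · f(s_i).
Sum ≈ 1.890.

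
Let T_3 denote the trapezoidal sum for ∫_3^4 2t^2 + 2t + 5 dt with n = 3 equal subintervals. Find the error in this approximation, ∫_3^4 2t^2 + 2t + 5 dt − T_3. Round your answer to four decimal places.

-0.0370

Exact integral: ∫_3^4 f(t) dt ≈ 36.666667.
T_3 ≈ 36.703704.
Error ≈ 36.666667 − 36.703704 ≈ -0.0370.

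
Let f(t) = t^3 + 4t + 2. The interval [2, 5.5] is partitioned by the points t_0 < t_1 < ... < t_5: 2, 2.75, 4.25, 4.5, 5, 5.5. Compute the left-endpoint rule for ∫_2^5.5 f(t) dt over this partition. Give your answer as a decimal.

217.19921875

Subinterval widths: 0.75, 1.5, 0.25, 0.5, 0.5.
Left endpoints: 2, 2.75, 4.25, 4.5, 5.
f(2) = 18, f(2.75) = 33.796875, f(4.25) = 95.765625, f(4.5) = 111.125, f(5) = 147.
Sum = Σ Δt_i · f(t_i).
Sum = 217.19921875.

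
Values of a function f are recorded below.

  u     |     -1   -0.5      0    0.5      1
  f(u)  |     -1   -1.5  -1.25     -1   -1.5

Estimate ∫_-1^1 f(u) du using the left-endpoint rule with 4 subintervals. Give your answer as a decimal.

-2.375

Δu = 0.5.
Sum = 0.5·[(-1) + (-1.5) + (-1.25) + (-1)] = -2.375.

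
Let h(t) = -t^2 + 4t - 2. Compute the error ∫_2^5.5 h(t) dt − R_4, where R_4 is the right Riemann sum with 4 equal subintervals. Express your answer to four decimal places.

5.8060

Exact integral: ∫_2^5.5 h(t) dt ≈ -7.291667.
R_4 = -13.09765625.
Error ≈ -7.291667 − (-13.09765625) ≈ 5.8060.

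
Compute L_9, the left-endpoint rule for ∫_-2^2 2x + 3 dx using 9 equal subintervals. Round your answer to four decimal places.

10.2222

Δx = (2 − (-2))/9 = 4/9.
Left endpoints: -2, -14/9, -10/9, -2/3, -2/9, 2/9, 2/3, 10/9, 14/9.
f(-2) = -1, f(-14/9) = -1/9, f(-10/9) = 7/9, f(-2/3) = 5/3, f(-2/9) = 23/9, f(2/9) = 31/9, f(2/3) = 13/3, f(10/9) = 47/9, f(14/9) = 55/9.
Sum = Δx · [f(-2) + f(-14/9) + f(-10/9) + ...].
Sum ≈ 10.2222.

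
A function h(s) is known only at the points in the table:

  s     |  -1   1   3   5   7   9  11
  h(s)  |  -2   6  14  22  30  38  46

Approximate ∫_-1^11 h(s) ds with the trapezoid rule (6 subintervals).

264

Δs = 2.
T_6 = (2/2)·[(-2) + 2·6 + 2·14 + 2·22 + 2·30 + 2·38 + 46] = 264.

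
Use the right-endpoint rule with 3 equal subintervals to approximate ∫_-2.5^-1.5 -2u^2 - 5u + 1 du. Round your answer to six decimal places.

3.296296

Δu = (-1.5 − (-2.5))/3 = 1/3.
Right endpoints: -13/6, -11/6, -1.5.
f(-13/6) = 22/9, f(-11/6) = 31/9, f(-1.5) = 4.
Sum = Δu · [f(-13/6) + f(-11/6) + f(-1.5)].
Sum ≈ 3.296296.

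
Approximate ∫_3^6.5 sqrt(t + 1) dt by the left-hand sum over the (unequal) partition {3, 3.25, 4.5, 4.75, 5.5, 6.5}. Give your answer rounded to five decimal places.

8.01119

Subinterval widths: 0.25, 1.25, 0.25, 0.75, 1.
Left endpoints: 3, 3.25, 4.5, 4.75, 5.5.
f(3) ≈ 2.00000, f(3.25) ≈ 2.06155, f(4.5) ≈ 2.34521, f(4.75) ≈ 2.39792, f(5.5) ≈ 2.54951.
Sum = Σ Δt_i · f(t_i).
Sum ≈ 8.01119.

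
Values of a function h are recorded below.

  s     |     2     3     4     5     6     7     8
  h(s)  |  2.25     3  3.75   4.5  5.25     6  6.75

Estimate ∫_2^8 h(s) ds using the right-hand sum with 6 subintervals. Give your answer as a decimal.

Δs = 1.
Sum = 1·[3 + 3.75 + 4.5 + 5.25 + 6 + 6.75] = 29.25.

29.25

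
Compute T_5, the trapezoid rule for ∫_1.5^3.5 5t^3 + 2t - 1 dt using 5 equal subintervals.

Δt = (3.5 − 1.5)/5 = 0.4.
f(1.5) = 18.875, f(1.9) = 37.095, f(2.3) = 64.435, f(2.7) = 102.815, f(3.1) = 154.155, f(3.5) = 220.375.
T_5 = (Δt/2)·[f(t_0) + 2f(t_1) + ... + 2f(t_{4}) + f(t_5)].
Sum = 191.25.

191.25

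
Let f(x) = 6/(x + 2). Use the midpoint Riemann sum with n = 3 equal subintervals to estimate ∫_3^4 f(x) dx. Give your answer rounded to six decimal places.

Δx = (4 − 3)/3 = 1/3.
Midpoints: 19/6, 3.5, 23/6.
f(19/6) = 36/31, f(3.5) = 12/11, f(23/6) = 36/35.
Sum = Δx · [f(19/6) + f(3.5) + f(23/6)].
Sum ≈ 1.093590.

1.093590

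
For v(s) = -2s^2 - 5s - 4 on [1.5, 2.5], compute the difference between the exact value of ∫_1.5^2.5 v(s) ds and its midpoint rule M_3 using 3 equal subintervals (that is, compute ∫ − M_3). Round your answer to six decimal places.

-0.018519

Exact integral: ∫_1.5^2.5 v(s) ds ≈ -22.16666667.
M_3 ≈ -22.14814815.
Error ≈ -22.16666667 − (-22.14814815) ≈ -0.018519.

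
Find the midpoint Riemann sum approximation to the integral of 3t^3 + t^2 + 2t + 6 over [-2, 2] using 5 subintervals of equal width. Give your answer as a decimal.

Δt = (2 − (-2))/5 = 0.8.
Midpoints: -1.6, -0.8, 0, 0.8, 1.6.
f(-1.6) = -6.928, f(-0.8) = 3.504, f(0) = 6, f(0.8) = 9.776, f(1.6) = 24.048.
Sum = Δt · [f(-1.6) + f(-0.8) + f(0) + f(0.8) + f(1.6)].
Sum = 29.12.

29.12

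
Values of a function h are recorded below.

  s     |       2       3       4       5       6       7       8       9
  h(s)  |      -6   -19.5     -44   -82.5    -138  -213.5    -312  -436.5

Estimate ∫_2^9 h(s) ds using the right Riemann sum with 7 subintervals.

Δs = 1.
Sum = 1·[(-19.5) + (-44) + (-82.5) + (-138) + (-213.5) + (-312) + (-436.5)] = -1246.

-1246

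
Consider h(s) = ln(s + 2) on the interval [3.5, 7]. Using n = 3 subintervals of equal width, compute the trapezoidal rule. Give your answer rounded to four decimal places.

6.8909

Δs = (7 − 3.5)/3 = 7/6.
h(3.5) ≈ 1.7047, h(14/3) ≈ 1.8971, h(35/6) ≈ 2.0584, h(7) ≈ 2.1972.
T_3 = (Δs/2)·[h(s_0) + 2h(s_1) + 2h(s_2) + h(s_3)].
Sum ≈ 6.8909.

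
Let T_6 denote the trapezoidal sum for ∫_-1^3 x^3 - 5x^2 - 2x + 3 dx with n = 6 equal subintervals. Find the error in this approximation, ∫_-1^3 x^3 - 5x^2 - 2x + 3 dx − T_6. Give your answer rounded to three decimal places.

0.593

Exact integral: ∫_-1^3 f(x) dx ≈ -22.66667.
T_6 ≈ -23.25926.
Error ≈ -22.66667 − (-23.25926) ≈ 0.593.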